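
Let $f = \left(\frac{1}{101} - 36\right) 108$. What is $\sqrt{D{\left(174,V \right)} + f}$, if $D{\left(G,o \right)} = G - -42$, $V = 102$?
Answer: $\frac{6 i \sqrt{1040199}}{101} \approx 60.588 i$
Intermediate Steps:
$f = - \frac{392580}{101}$ ($f = \left(\frac{1}{101} - 36\right) 108 = \left(- \frac{3635}{101}\right) 108 = - \frac{392580}{101} \approx -3886.9$)
$D{\left(G,o \right)} = 42 + G$ ($D{\left(G,o \right)} = G + 42 = 42 + G$)
$\sqrt{D{\left(174,V \right)} + f} = \sqrt{\left(42 + 174\right) - \frac{392580}{101}} = \sqrt{216 - \frac{392580}{101}} = \sqrt{- \frac{370764}{101}} = \frac{6 i \sqrt{1040199}}{101}$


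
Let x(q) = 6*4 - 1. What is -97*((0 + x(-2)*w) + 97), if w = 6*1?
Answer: -22795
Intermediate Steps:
x(q) = 23 (x(q) = 24 - 1 = 23)
w = 6
-97*((0 + x(-2)*w) + 97) = -97*((0 + 23*6) + 97) = -97*((0 + 138) + 97) = -97*(138 + 97) = -97*235 = -22795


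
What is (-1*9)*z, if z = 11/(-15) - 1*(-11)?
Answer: -462/5 ≈ -92.400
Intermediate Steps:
z = 154/15 (z = 11*(-1/15) + 11 = -11/15 + 11 = 154/15 ≈ 10.267)
(-1*9)*z = -1*9*(154/15) = -9*154/15 = -462/5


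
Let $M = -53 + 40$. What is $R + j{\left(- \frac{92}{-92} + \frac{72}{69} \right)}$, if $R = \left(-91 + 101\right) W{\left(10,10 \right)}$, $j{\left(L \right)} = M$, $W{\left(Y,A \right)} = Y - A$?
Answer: $-13$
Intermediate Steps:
$M = -13$
$j{\left(L \right)} = -13$
$R = 0$ ($R = \left(-91 + 101\right) \left(10 - 10\right) = 10 \left(10 - 10\right) = 10 \cdot 0 = 0$)
$R + j{\left(- \frac{92}{-92} + \frac{72}{69} \right)} = 0 - 13 = -13$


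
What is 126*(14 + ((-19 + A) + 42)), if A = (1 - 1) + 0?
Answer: 4662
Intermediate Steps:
A = 0 (A = 0 + 0 = 0)
126*(14 + ((-19 + A) + 42)) = 126*(14 + ((-19 + 0) + 42)) = 126*(14 + (-19 + 42)) = 126*(14 + 23) = 126*37 = 4662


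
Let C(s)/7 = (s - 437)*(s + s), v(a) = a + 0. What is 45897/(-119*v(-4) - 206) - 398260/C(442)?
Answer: 21875383/139230 ≈ 157.12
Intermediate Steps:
v(a) = a
C(s) = 14*s*(-437 + s) (C(s) = 7*((s - 437)*(s + s)) = 7*((-437 + s)*(2*s)) = 7*(2*s*(-437 + s)) = 14*s*(-437 + s))
45897/(-119*v(-4) - 206) - 398260/C(442) = 45897/(-119*(-4) - 206) - 398260*1/(6188*(-437 + 442)) = 45897/(476 - 206) - 398260/(14*442*5) = 45897/270 - 398260/30940 = 45897*(1/270) - 398260*1/30940 = 15299/90 - 19913/1547 = 21875383/139230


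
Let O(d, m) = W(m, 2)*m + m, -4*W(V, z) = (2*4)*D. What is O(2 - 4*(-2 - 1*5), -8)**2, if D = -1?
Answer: 576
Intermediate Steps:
W(V, z) = 2 (W(V, z) = -2*4*(-1)/4 = -2*(-1) = -1/4*(-8) = 2)
O(d, m) = 3*m (O(d, m) = 2*m + m = 3*m)
O(2 - 4*(-2 - 1*5), -8)**2 = (3*(-8))**2 = (-24)**2 = 576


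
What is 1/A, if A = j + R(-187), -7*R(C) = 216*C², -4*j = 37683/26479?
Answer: -741412/800016010245 ≈ -9.2675e-7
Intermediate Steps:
j = -37683/105916 (j = -37683/(4*26479) = -¼*37683/26479 = -37683/105916 ≈ -0.35578)
R(C) = -216*C²/7
A = -800016010245/741412 (A = -37683/105916 - 216/7*(-187)² = -37683/105916 - 216/7*34969 = -37683/105916 - 7553304/7 = -800016010245/741412 ≈ -1.0790e+6)
1/A = 1/(-800016010245/741412) = -741412/800016010245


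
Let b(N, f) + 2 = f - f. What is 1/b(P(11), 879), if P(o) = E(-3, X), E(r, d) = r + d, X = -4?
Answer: -½ ≈ -0.50000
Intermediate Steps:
E(r, d) = d + r
P(o) = -7 (P(o) = -4 - 3 = -7)
b(N, f) = -2 (b(N, f) = -2 + (f - f) = -2 + 0 = -2)
1/b(P(11), 879) = 1/(-2) = -½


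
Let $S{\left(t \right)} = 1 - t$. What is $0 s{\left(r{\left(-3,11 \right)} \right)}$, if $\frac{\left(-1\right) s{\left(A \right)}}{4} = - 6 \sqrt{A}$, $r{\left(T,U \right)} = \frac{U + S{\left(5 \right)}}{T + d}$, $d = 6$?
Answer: $0$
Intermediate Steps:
$r{\left(T,U \right)} = \frac{-4 + U}{6 + T}$ ($r{\left(T,U \right)} = \frac{U + \left(1 - 5\right)}{T + 6} = \frac{U + \left(1 - 5\right)}{6 + T} = \frac{U - 4}{6 + T} = \frac{-4 + U}{6 + T}$)
$s{\left(A \right)} = 24 \sqrt{A}$ ($s{\left(A \right)} = - 4 \left(- 6 \sqrt{A}\right) = 24 \sqrt{A}$)
$0 s{\left(r{\left(-3,11 \right)} \right)} = 0 \cdot 24 \sqrt{\frac{-4 + 11}{6 - 3}} = 0 \cdot 24 \sqrt{\frac{1}{3} \cdot 7} = 0 \cdot 24 \sqrt{\frac{7}{3}} = 0 \cdot 24 \frac{\sqrt{21}}{3} = 0 \cdot 8 \sqrt{21} = 0$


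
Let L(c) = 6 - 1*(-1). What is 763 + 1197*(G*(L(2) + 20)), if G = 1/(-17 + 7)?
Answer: -24689/10 ≈ -2468.9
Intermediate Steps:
L(c) = 7 (L(c) = 6 + 1 = 7)
G = -⅒ (G = 1/(-10) = -⅒ ≈ -0.10000)
763 + 1197*(G*(L(2) + 20)) = 763 + 1197*(-(7 + 20)/10) = 763 + 1197*(-⅒*27) = 763 + 1197*(-27/10) = 763 - 32319/10 = -24689/10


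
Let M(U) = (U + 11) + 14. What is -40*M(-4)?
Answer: -840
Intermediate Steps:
M(U) = 25 + U (M(U) = (11 + U) + 14 = 25 + U)
-40*M(-4) = -40*(25 - 4) = -40*21 = -840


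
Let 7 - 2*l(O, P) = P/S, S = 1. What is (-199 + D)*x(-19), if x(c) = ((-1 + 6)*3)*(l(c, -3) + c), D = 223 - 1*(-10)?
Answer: -7140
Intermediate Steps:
D = 233 (D = 223 + 10 = 233)
l(O, P) = 7/2 - P/2 (l(O, P) = 7/2 - P/(2*1) = 7/2 - P/2)
x(c) = 75 + 15*c (x(c) = ((-1 + 6)*3)*((7/2 - 1/2*(-3)) + c) = (5*3)*((7/2 + 3/2) + c) = 15*(5 + c) = 75 + 15*c)
(-199 + D)*x(-19) = (-199 + 233)*(75 + 15*(-19)) = 34*(75 - 285) = 34*(-210) = -7140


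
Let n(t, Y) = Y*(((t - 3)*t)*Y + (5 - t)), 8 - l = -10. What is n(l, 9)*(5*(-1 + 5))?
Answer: 435060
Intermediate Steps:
l = 18 (l = 8 - 1*(-10) = 8 + 10 = 18)
n(t, Y) = Y*(5 - t + Y*t*(-3 + t)) (n(t, Y) = Y*(((-3 + t)*t)*Y + (5 - t)) = Y*((t*(-3 + t))*Y + (5 - t)) = Y*(Y*t*(-3 + t) + (5 - t)) = Y*(5 - t + Y*t*(-3 + t)))
n(l, 9)*(5*(-1 + 5)) = (9*(5 - 1*18 + 9*18² - 3*9*18))*(5*(-1 + 5)) = (9*(5 - 18 + 9*324 - 486))*(5*4) = (9*(5 - 18 + 2916 - 486))*20 = (9*2417)*20 = 21753*20 = 435060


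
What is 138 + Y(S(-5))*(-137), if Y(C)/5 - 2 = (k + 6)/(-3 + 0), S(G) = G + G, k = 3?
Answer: 823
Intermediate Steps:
S(G) = 2*G
Y(C) = -5 (Y(C) = 10 + 5*((3 + 6)/(-3 + 0)) = 10 + 5*(9/(-3)) = 10 + 5*(9*(-1/3)) = 10 + 5*(-3) = 10 - 15 = -5)
138 + Y(S(-5))*(-137) = 138 - 5*(-137) = 138 + 685 = 823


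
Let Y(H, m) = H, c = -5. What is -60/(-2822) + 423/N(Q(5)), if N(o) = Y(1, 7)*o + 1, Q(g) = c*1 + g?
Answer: 596883/1411 ≈ 423.02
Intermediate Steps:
Q(g) = -5 + g (Q(g) = -5*1 + g = -5 + g)
N(o) = 1 + o (N(o) = 1*o + 1 = o + 1 = 1 + o)
-60/(-2822) + 423/N(Q(5)) = -60/(-2822) + 423/(1 + (-5 + 5)) = -60*(-1/2822) + 423/(1 + 0) = 30/1411 + 423/1 = 30/1411 + 423*1 = 30/1411 + 423 = 596883/1411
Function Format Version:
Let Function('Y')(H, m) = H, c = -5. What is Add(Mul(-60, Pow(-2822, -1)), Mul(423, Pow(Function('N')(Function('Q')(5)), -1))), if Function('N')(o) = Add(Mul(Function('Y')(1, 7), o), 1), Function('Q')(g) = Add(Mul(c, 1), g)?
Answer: Rational(596883, 1411) ≈ 423.02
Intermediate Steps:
Function('Q')(g) = Add(-5, g) (Function('Q')(g) = Add(Mul(-5, 1), g) = Add(-5, g))
Function('N')(o) = Add(1, o) (Function('N')(o) = Add(Mul(1, o), 1) = Add(o, 1) = Add(1, o))
Add(Mul(-60, Pow(-2822, -1)), Mul(423, Pow(Function('N')(Function('Q')(5)), -1))) = Add(Mul(-60, Pow(-2822, -1)), Mul(423, Pow(Add(1, Add(-5, 5)), -1))) = Add(Mul(-60, Rational(-1, 2822)), Mul(423, Pow(Add(1, 0), -1))) = Add(Rational(30, 1411), Mul(423, Pow(1, -1))) = Add(Rational(30, 1411), Mul(423, 1)) = Add(Rational(30, 1411), 423) = Rational(596883, 1411)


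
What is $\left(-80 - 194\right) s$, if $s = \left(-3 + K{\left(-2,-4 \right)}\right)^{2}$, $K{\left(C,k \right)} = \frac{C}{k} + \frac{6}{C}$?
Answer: $- \frac{16577}{2} \approx -8288.5$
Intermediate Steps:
$K{\left(C,k \right)} = \frac{6}{C} + \frac{C}{k}$
$s = \frac{121}{4}$ ($s = \left(-3 + \left(\frac{6}{-2} - \frac{2}{-4}\right)\right)^{2} = \left(-3 + \left(6 \left(- \frac{1}{2}\right) - - \frac{1}{2}\right)\right)^{2} = \left(-3 + \left(-3 + \frac{1}{2}\right)\right)^{2} = \left(-3 - \frac{5}{2}\right)^{2} = \left(- \frac{11}{2}\right)^{2} = \frac{121}{4} \approx 30.25$)
$\left(-80 - 194\right) s = \left(-80 - 194\right) \frac{121}{4} = \left(-274\right) \frac{121}{4} = - \frac{16577}{2}$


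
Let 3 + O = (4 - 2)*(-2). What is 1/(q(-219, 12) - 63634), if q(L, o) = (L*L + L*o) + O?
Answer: -1/18308 ≈ -5.4621e-5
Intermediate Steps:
O = -7 (O = -3 + (4 - 2)*(-2) = -3 + 2*(-2) = -3 - 4 = -7)
q(L, o) = -7 + L² + L*o (q(L, o) = (L*L + L*o) - 7 = (L² + L*o) - 7 = -7 + L² + L*o)
1/(q(-219, 12) - 63634) = 1/((-7 + (-219)² - 219*12) - 63634) = 1/((-7 + 47961 - 2628) - 63634) = 1/(45326 - 63634) = 1/(-18308) = -1/18308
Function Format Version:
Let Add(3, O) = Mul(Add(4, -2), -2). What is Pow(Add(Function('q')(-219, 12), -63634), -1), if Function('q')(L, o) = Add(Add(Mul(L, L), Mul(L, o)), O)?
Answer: Rational(-1, 18308) ≈ -5.4621e-5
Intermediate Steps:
O = -7 (O = Add(-3, Mul(Add(4, -2), -2)) = Add(-3, Mul(2, -2)) = Add(-3, -4) = -7)
Function('q')(L, o) = Add(-7, Pow(L, 2), Mul(L, o)) (Function('q')(L, o) = Add(Add(Mul(L, L), Mul(L, o)), -7) = Add(Add(Pow(L, 2), Mul(L, o)), -7) = Add(-7, Pow(L, 2), Mul(L, o)))
Pow(Add(Function('q')(-219, 12), -63634), -1) = Pow(Add(Add(-7, Pow(-219, 2), Mul(-219, 12)), -63634), -1) = Pow(Add(Add(-7, 47961, -2628), -63634), -1) = Pow(Add(45326, -63634), -1) = Pow(-18308, -1) = Rational(-1, 18308)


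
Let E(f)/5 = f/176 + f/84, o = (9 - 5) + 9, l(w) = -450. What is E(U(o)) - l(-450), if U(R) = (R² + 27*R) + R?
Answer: 1836425/3696 ≈ 496.87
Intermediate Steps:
o = 13 (o = 4 + 9 = 13)
U(R) = R² + 28*R
E(f) = 325*f/3696 (E(f) = 5*(f/176 + f/84) = 5*(65*f/3696) = 325*f/3696)
E(U(o)) - l(-450) = 325*(13*(28 + 13))/3696 - 1*(-450) = 325*(13*41)/3696 + 450 = (325/3696)*533 + 450 = 173225/3696 + 450 = 1836425/3696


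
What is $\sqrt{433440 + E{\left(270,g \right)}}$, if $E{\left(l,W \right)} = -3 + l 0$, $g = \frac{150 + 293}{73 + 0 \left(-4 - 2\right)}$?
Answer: $\sqrt{433437} \approx 658.36$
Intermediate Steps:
$g = \frac{443}{73}$ ($g = \frac{443}{73 + 0 \left(-6\right)} = \frac{443}{73 + 0} = \frac{443}{73} \approx 6.0685$)
$E{\left(l,W \right)} = -3$ ($E{\left(l,W \right)} = -3 + 0 = -3$)
$\sqrt{433440 + E{\left(270,g \right)}} = \sqrt{433440 - 3} = \sqrt{433437}$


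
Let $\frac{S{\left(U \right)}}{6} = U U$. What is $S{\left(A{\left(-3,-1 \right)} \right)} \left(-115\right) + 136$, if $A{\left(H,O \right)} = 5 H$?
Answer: $-155114$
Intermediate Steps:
$S{\left(U \right)} = 6 U^{2}$ ($S{\left(U \right)} = 6 U U = 6 U^{2}$)
$S{\left(A{\left(-3,-1 \right)} \right)} \left(-115\right) + 136 = 6 \left(5 \left(-3\right)\right)^{2} \left(-115\right) + 136 = 6 \left(-15\right)^{2} \left(-115\right) + 136 = 6 \cdot 225 \left(-115\right) + 136 = 1350 \left(-115\right) + 136 = -155250 + 136 = -155114$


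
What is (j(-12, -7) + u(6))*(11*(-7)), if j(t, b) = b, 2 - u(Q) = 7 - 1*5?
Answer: 539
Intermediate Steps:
u(Q) = 0 (u(Q) = 2 - (7 - 1*5) = 2 - (7 - 5) = 2 - 1*2 = 2 - 2 = 0)
(j(-12, -7) + u(6))*(11*(-7)) = (-7 + 0)*(11*(-7)) = -7*(-77) = 539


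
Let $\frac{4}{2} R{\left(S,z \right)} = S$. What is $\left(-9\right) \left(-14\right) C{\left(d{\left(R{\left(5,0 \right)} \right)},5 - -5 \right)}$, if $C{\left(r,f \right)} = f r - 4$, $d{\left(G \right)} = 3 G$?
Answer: $8946$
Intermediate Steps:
$R{\left(S,z \right)} = \frac{S}{2}$
$C{\left(r,f \right)} = -4 + f r$
$\left(-9\right) \left(-14\right) C{\left(d{\left(R{\left(5,0 \right)} \right)},5 - -5 \right)} = \left(-9\right) \left(-14\right) \left(-4 + \left(5 - -5\right) 3 \cdot \frac{1}{2} \cdot 5\right) = 126 \left(-4 + \left(5 + 5\right) 3 \cdot \frac{5}{2}\right) = 126 \left(-4 + 10 \cdot \frac{15}{2}\right) = 126 \left(-4 + 75\right) = 126 \cdot 71 = 8946$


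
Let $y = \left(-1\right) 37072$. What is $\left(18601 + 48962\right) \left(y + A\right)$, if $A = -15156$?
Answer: $-3528680364$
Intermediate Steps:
$y = -37072$
$\left(18601 + 48962\right) \left(y + A\right) = \left(18601 + 48962\right) \left(-37072 - 15156\right) = 67563 \left(-52228\right) = -3528680364$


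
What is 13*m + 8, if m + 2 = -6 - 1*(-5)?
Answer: -31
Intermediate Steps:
m = -3 (m = -2 + (-6 - 1*(-5)) = -2 + (-6 + 5) = -2 - 1 = -3)
13*m + 8 = 13*(-3) + 8 = -39 + 8 = -31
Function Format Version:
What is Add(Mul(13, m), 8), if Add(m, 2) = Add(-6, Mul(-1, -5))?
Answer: -31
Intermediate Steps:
m = -3 (m = Add(-2, Add(-6, Mul(-1, -5))) = Add(-2, Add(-6, 5)) = Add(-2, -1) = -3)
Add(Mul(13, m), 8) = Add(Mul(13, -3), 8) = Add(-39, 8) = -31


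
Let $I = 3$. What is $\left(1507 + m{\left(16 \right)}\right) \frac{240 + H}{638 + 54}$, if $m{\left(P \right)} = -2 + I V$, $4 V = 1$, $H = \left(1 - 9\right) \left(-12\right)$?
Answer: $\frac{126483}{173} \approx 731.12$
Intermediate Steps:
$H = 96$ ($H = \left(-8\right) \left(-12\right) = 96$)
$V = \frac{1}{4}$ ($V = \frac{1}{4} \cdot 1 = \frac{1}{4} \approx 0.25$)
$m{\left(P \right)} = - \frac{5}{4}$ ($m{\left(P \right)} = -2 + 3 \cdot \frac{1}{4} = -2 + \frac{3}{4} = - \frac{5}{4}$)
$\left(1507 + m{\left(16 \right)}\right) \frac{240 + H}{638 + 54} = \left(1507 - \frac{5}{4}\right) \frac{240 + 96}{638 + 54} = \frac{6023 \cdot \frac{336}{692}}{4} = \frac{6023 \cdot 336 \cdot \frac{1}{692}}{4} = \frac{6023}{4} \cdot \frac{84}{173} = \frac{126483}{173}$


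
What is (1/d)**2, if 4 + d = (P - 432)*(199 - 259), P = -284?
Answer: 1/1845217936 ≈ 5.4194e-10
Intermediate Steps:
d = 42956 (d = -4 + (-284 - 432)*(199 - 259) = -4 - 716*(-60) = -4 + 42960 = 42956)
(1/d)**2 = (1/42956)**2 = 1/1845217936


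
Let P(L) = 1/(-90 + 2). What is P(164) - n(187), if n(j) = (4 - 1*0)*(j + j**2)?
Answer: -12374913/88 ≈ -1.4062e+5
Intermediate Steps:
P(L) = -1/88 (P(L) = 1/(-88) = -1/88)
n(j) = 4*j + 4*j**2 (n(j) = (4 + 0)*(j + j**2) = 4*(j + j**2) = 4*j + 4*j**2)
P(164) - n(187) = -1/88 - 4*187*(1 + 187) = -1/88 - 4*187*188 = -1/88 - 1*140624 = -1/88 - 140624 = -12374913/88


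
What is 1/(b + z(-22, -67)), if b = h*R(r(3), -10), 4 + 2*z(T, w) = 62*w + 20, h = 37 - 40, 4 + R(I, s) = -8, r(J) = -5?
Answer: -1/2033 ≈ -0.00049188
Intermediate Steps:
R(I, s) = -12 (R(I, s) = -4 - 8 = -12)
h = -3
z(T, w) = 8 + 31*w (z(T, w) = -2 + (62*w + 20)/2 = -2 + (20 + 62*w)/2 = -2 + (10 + 31*w) = 8 + 31*w)
b = 36 (b = -3*(-12) = 36)
1/(b + z(-22, -67)) = 1/(36 + (8 + 31*(-67))) = 1/(36 + (8 - 2077)) = 1/(36 - 2069) = 1/(-2033) = -1/2033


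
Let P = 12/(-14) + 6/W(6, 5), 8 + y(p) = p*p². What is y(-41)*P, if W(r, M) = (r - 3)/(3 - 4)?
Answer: 196940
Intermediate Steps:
y(p) = -8 + p³ (y(p) = -8 + p*p² = -8 + p³)
W(r, M) = 3 - r (W(r, M) = (-3 + r)/(-1) = (-3 + r)*(-1) = 3 - r)
P = -20/7 (P = 12/(-14) + 6/(3 - 1*6) = 12*(-1/14) + 6/(3 - 6) = -6/7 + 6/(-3) = -6/7 + 6*(-⅓) = -6/7 - 2 = -20/7 ≈ -2.8571)
y(-41)*P = (-8 + (-41)³)*(-20/7) = (-8 - 68921)*(-20/7) = -68929*(-20/7) = 196940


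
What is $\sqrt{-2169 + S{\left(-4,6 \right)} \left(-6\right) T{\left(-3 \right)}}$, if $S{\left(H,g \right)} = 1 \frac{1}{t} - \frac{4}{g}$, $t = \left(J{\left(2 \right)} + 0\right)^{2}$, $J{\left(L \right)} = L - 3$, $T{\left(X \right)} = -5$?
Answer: $i \sqrt{2159} \approx 46.465 i$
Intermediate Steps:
$J{\left(L \right)} = -3 + L$ ($J{\left(L \right)} = L - 3 = -3 + L$)
$t = 1$ ($t = \left(\left(-3 + 2\right) + 0\right)^{2} = \left(-1 + 0\right)^{2} = \left(-1\right)^{2} = 1$)
$S{\left(H,g \right)} = 1 - \frac{4}{g}$ ($S{\left(H,g \right)} = 1 \cdot 1^{-1} - \frac{4}{g} = 1 \cdot 1 - \frac{4}{g} = 1 - \frac{4}{g}$)
$\sqrt{-2169 + S{\left(-4,6 \right)} \left(-6\right) T{\left(-3 \right)}} = \sqrt{-2169 + \frac{-4 + 6}{6} \left(-6\right) \left(-5\right)} = \sqrt{-2169 + \frac{1}{6} \cdot 2 \left(-6\right) \left(-5\right)} = \sqrt{-2169 + \frac{1}{3} \left(-6\right) \left(-5\right)} = \sqrt{-2169 - -10} = \sqrt{-2169 + 10} = \sqrt{-2159} = i \sqrt{2159}$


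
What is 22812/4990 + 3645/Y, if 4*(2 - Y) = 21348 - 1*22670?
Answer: 5154708/331835 ≈ 15.534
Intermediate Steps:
Y = 665/2 (Y = 2 - (21348 - 1*22670)/4 = 2 - (21348 - 22670)/4 = 2 - ¼*(-1322) = 2 + 661/2 = 665/2 ≈ 332.50)
22812/4990 + 3645/Y = 22812/4990 + 3645/(665/2) = 22812*(1/4990) + 3645*(2/665) = 11406/2495 + 1458/133 = 5154708/331835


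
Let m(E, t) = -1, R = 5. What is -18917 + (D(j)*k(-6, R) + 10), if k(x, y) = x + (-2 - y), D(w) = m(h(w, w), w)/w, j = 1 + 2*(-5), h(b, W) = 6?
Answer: -170176/9 ≈ -18908.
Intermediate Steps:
j = -9 (j = 1 - 10 = -9)
D(w) = -1/w
k(x, y) = -2 + x - y
-18917 + (D(j)*k(-6, R) + 10) = -18917 + ((-1/(-9))*(-2 - 6 - 1*5) + 10) = -18917 + ((-1*(-1/9))*(-2 - 6 - 5) + 10) = -18917 + ((1/9)*(-13) + 10) = -18917 + (-13/9 + 10) = -18917 + 77/9 = -170176/9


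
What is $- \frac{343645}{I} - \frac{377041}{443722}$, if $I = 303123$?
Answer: $- \frac{266772645733}{134502343806} \approx -1.9834$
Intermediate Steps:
$- \frac{343645}{I} - \frac{377041}{443722} = - \frac{343645}{303123} - \frac{377041}{443722} = - \frac{266772645733}{134502343806}$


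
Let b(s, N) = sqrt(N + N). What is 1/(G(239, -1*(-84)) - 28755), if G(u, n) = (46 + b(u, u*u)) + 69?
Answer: -14320/410067679 - 239*sqrt(2)/820135358 ≈ -3.5333e-5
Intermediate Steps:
b(s, N) = sqrt(2)*sqrt(N) (b(s, N) = sqrt(2*N) = sqrt(2)*sqrt(N))
G(u, n) = 115 + sqrt(2)*sqrt(u**2) (G(u, n) = (46 + sqrt(2)*sqrt(u*u)) + 69 = (46 + sqrt(2)*sqrt(u**2)) + 69 = 115 + sqrt(2)*sqrt(u**2))
1/(G(239, -1*(-84)) - 28755) = 1/((115 + sqrt(2)*sqrt(239**2)) - 28755) = 1/((115 + sqrt(2)*sqrt(57121)) - 28755) = 1/((115 + sqrt(2)*239) - 28755) = 1/((115 + 239*sqrt(2)) - 28755) = 1/(-28640 + 239*sqrt(2))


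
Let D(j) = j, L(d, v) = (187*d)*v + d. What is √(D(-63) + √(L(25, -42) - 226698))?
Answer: √(-63 + 29*I*√503) ≈ 17.182 + 18.927*I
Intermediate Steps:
L(d, v) = d + 187*d*v (L(d, v) = 187*d*v + d = d + 187*d*v)
√(D(-63) + √(L(25, -42) - 226698)) = √(-63 + √(25*(1 + 187*(-42)) - 226698)) = √(-63 + √(25*(1 - 7854) - 226698)) = √(-63 + √(25*(-7853) - 226698)) = √(-63 + √(-196325 - 226698)) = √(-63 + √(-423023)) = √(-63 + 29*I*√503)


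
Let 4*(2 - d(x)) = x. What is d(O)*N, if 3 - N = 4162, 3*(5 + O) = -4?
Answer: -178837/12 ≈ -14903.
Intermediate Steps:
O = -19/3 (O = -5 + (⅓)*(-4) = -5 - 4/3 = -19/3 ≈ -6.3333)
N = -4159 (N = 3 - 1*4162 = 3 - 4162 = -4159)
d(x) = 2 - x/4
d(O)*N = (2 - ¼*(-19/3))*(-4159) = (2 + 19/12)*(-4159) = (43/12)*(-4159) = -178837/12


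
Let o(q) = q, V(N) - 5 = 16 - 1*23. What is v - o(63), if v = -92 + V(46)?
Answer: -157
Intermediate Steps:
V(N) = -2 (V(N) = 5 + (16 - 1*23) = 5 + (16 - 23) = 5 - 7 = -2)
v = -94 (v = -92 - 2 = -94)
v - o(63) = -94 - 1*63 = -94 - 63 = -157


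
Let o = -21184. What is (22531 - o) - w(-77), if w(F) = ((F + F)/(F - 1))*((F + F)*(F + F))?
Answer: -121247/39 ≈ -3108.9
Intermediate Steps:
w(F) = 8*F**3/(-1 + F) (w(F) = ((2*F)/(-1 + F))*((2*F)*(2*F)) = (2*F/(-1 + F))*(4*F**2) = 8*F**3/(-1 + F))
(22531 - o) - w(-77) = (22531 - 1*(-21184)) - 8*(-77)**3/(-1 - 77) = (22531 + 21184) - 8*(-456533)/(-78) = 43715 - 8*(-456533)*(-1)/78 = 43715 - 1*1826132/39 = 43715 - 1826132/39 = -121247/39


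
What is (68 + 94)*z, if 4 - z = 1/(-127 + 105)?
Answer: 7209/11 ≈ 655.36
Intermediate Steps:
z = 89/22 (z = 4 - 1/(-127 + 105) = 4 - 1/(-22) = 4 - 1*(-1/22) = 4 + 1/22 = 89/22 ≈ 4.0455)
(68 + 94)*z = (68 + 94)*(89/22) = 162*(89/22) = 7209/11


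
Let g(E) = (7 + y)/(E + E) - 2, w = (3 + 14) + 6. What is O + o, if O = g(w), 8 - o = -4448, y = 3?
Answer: 102447/23 ≈ 4454.2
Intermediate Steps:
o = 4456 (o = 8 - 1*(-4448) = 8 + 4448 = 4456)
w = 23 (w = 17 + 6 = 23)
g(E) = -2 + 5/E (g(E) = (7 + 3)/(E + E) - 2 = 10/((2*E)) - 2 = 10*(1/(2*E)) - 2 = 5/E - 2 = -2 + 5/E)
O = -41/23 (O = -2 + 5/23 = -41/23 ≈ -1.7826)
O + o = -41/23 + 4456 = 102447/23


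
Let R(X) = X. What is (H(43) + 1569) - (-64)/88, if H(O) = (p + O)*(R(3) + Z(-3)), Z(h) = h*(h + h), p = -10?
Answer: 24890/11 ≈ 2262.7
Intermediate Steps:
Z(h) = 2*h² (Z(h) = h*(2*h) = 2*h²)
H(O) = -210 + 21*O (H(O) = (-10 + O)*(3 + 2*(-3)²) = (-10 + O)*(3 + 2*9) = (-10 + O)*(3 + 18) = (-10 + O)*21 = -210 + 21*O)
(H(43) + 1569) - (-64)/88 = ((-210 + 21*43) + 1569) - (-64)/88 = ((-210 + 903) + 1569) - (-64)/88 = (693 + 1569) - 2*(-4/11) = 2262 + 8/11 = 24890/11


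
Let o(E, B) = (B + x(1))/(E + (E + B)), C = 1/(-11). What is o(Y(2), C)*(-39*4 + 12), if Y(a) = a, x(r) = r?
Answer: -1440/43 ≈ -33.488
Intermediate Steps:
C = -1/11 ≈ -0.090909
o(E, B) = (1 + B)/(B + 2*E) (o(E, B) = (B + 1)/(E + (E + B)) = (1 + B)/(E + (B + E)) = (1 + B)/(B + 2*E))
o(Y(2), C)*(-39*4 + 12) = ((1 - 1/11)/(-1/11 + 2*2))*(-39*4 + 12) = ((10/11)/(-1/11 + 4))*(-156 + 12) = ((10/11)/(43/11))*(-144) = ((11/43)*(10/11))*(-144) = (10/43)*(-144) = -1440/43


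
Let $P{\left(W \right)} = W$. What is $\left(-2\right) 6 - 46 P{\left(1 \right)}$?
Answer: $-58$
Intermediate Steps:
$\left(-2\right) 6 - 46 P{\left(1 \right)} = \left(-2\right) 6 - 46 = -12 - 46 = -58$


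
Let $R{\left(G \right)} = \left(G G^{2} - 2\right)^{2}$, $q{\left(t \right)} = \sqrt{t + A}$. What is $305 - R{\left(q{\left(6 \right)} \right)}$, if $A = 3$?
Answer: $-320$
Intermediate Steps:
$q{\left(t \right)} = \sqrt{3 + t}$ ($q{\left(t \right)} = \sqrt{t + 3} = \sqrt{3 + t}$)
$R{\left(G \right)} = \left(-2 + G^{3}\right)^{2}$ ($R{\left(G \right)} = \left(G^{3} - 2\right)^{2} = \left(-2 + G^{3}\right)^{2}$)
$305 - R{\left(q{\left(6 \right)} \right)} = 305 - \left(-2 + \left(\sqrt{3 + 6}\right)^{3}\right)^{2} = 305 - \left(-2 + \left(\sqrt{9}\right)^{3}\right)^{2} = 305 - \left(-2 + 3^{3}\right)^{2} = 305 - \left(-2 + 27\right)^{2} = 305 - 25^{2} = 305 - 625 = -320$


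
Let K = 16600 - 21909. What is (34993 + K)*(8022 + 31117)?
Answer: 1161802076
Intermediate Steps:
K = -5309
(34993 + K)*(8022 + 31117) = (34993 - 5309)*(8022 + 31117) = 29684*39139 = 1161802076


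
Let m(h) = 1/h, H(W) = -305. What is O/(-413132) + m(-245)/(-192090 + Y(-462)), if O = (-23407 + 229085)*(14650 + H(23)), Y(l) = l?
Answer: -34797057446763817/4872400312920 ≈ -7141.7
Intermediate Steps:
O = 2950450910 (O = (-23407 + 229085)*(14650 - 305) = 205678*14345 = 2950450910)
O/(-413132) + m(-245)/(-192090 + Y(-462)) = 2950450910/(-413132) + 1/((-245)*(-192090 - 462)) = 2950450910*(-1/413132) - 1/245/(-192552) = -1475225455/206566 - 1/245*(-1/192552) = -1475225455/206566 + 1/47175240 = -34797057446763817/4872400312920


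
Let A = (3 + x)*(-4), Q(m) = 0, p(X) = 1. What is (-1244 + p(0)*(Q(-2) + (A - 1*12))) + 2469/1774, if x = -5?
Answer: -2211483/1774 ≈ -1246.6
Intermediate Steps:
A = 8 (A = (3 - 5)*(-4) = -2*(-4) = 8)
(-1244 + p(0)*(Q(-2) + (A - 1*12))) + 2469/1774 = (-1244 + 1*(0 + (8 - 1*12))) + 2469/1774 = (-1244 + 1*(0 + (8 - 12))) + 2469*(1/1774) = (-1244 + 1*(0 - 4)) + 2469/1774 = (-1244 + 1*(-4)) + 2469/1774 = (-1244 - 4) + 2469/1774 = -1248 + 2469/1774 = -2211483/1774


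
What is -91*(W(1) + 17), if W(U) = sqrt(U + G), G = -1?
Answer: -1547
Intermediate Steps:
W(U) = sqrt(-1 + U) (W(U) = sqrt(U - 1) = sqrt(-1 + U))
-91*(W(1) + 17) = -91*(sqrt(-1 + 1) + 17) = -91*(sqrt(0) + 17) = -91*(0 + 17) = -91*17 = -1547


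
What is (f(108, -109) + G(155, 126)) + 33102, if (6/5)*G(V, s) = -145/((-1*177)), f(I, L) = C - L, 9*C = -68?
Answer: 3918087/118 ≈ 33204.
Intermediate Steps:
C = -68/9 (C = (⅑)*(-68) = -68/9 ≈ -7.5556)
f(I, L) = -68/9 - L
G(V, s) = 725/1062 (G(V, s) = 5*(-145/((-1*177)))/6 = 5*(-145/(-177))/6 = 5*(-145*(-1/177))/6 = (⅚)*(145/177) = 725/1062)
(f(108, -109) + G(155, 126)) + 33102 = ((-68/9 - 1*(-109)) + 725/1062) + 33102 = ((-68/9 + 109) + 725/1062) + 33102 = (913/9 + 725/1062) + 33102 = 12051/118 + 33102 = 3918087/118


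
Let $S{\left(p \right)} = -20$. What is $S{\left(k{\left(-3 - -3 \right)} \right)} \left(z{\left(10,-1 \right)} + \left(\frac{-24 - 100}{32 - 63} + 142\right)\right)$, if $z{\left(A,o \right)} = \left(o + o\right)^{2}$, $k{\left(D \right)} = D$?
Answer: $-3000$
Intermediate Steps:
$z{\left(A,o \right)} = 4 o^{2}$ ($z{\left(A,o \right)} = \left(2 o\right)^{2} = 4 o^{2}$)
$S{\left(k{\left(-3 - -3 \right)} \right)} \left(z{\left(10,-1 \right)} + \left(\frac{-24 - 100}{32 - 63} + 142\right)\right) = - 20 \left(4 \left(-1\right)^{2} + \left(\frac{-24 - 100}{32 - 63} + 142\right)\right) = - 20 \left(4 \cdot 1 + \left(- \frac{124}{-31} + 142\right)\right) = - 20 \left(4 + \left(\left(-124\right) \left(- \frac{1}{31}\right) + 142\right)\right) = - 20 \left(4 + \left(4 + 142\right)\right) = - 20 \left(4 + 146\right) = \left(-20\right) 150 = -3000$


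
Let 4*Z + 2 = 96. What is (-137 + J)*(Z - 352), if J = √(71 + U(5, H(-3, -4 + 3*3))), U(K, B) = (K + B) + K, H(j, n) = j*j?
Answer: 90009/2 - 1971*√10/2 ≈ 41888.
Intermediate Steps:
Z = 47/2 (Z = -½ + (¼)*96 = -½ + 24 = 47/2 ≈ 23.500)
H(j, n) = j²
U(K, B) = B + 2*K (U(K, B) = (B + K) + K = B + 2*K)
J = 3*√10 (J = √(71 + ((-3)² + 2*5)) = √(71 + (9 + 10)) = √(71 + 19) = √90 = 3*√10 ≈ 9.4868)
(-137 + J)*(Z - 352) = (-137 + 3*√10)*(47/2 - 352) = (-137 + 3*√10)*(-657/2) = 90009/2 - 1971*√10/2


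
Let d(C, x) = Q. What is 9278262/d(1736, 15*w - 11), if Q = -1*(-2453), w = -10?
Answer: 9278262/2453 ≈ 3782.4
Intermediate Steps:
Q = 2453
d(C, x) = 2453
9278262/d(1736, 15*w - 11) = 9278262/2453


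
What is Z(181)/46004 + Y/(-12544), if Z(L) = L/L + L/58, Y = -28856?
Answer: 171869421/74710496 ≈ 2.3005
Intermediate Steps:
Z(L) = 1 + L/58 (Z(L) = 1 + L*(1/58) = 1 + L/58)
Z(181)/46004 + Y/(-12544) = (1 + (1/58)*181)/46004 - 28856/(-12544) = (1 + 181/58)*(1/46004) - 28856*(-1/12544) = (239/58)*(1/46004) + 3607/1568 = 239/2668232 + 3607/1568 = 171869421/74710496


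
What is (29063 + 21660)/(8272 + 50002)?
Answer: 50723/58274 ≈ 0.87042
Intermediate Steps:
(29063 + 21660)/(8272 + 50002) = 50723/58274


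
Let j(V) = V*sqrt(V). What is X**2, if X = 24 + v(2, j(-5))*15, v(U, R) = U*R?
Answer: -111924 - 7200*I*sqrt(5) ≈ -1.1192e+5 - 16100.0*I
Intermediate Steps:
j(V) = V**(3/2)
v(U, R) = R*U
X = 24 - 150*I*sqrt(5) (X = 24 + ((-5)**(3/2)*2)*15 = 24 + (-5*I*sqrt(5)*2)*15 = 24 - 10*I*sqrt(5)*15 = 24 - 150*I*sqrt(5) ≈ 24.0 - 335.41*I)
X**2 = (24 - 150*I*sqrt(5))**2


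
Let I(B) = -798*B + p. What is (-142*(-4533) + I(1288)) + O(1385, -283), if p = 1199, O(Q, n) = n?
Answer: -383222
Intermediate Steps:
I(B) = 1199 - 798*B (I(B) = -798*B + 1199 = 1199 - 798*B)
(-142*(-4533) + I(1288)) + O(1385, -283) = (-142*(-4533) + (1199 - 798*1288)) - 283 = (643686 + (1199 - 1027824)) - 283 = (643686 - 1026625) - 283 = -382939 - 283 = -383222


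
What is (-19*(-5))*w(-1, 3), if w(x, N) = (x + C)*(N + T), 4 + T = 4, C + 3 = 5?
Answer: 285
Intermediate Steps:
C = 2 (C = -3 + 5 = 2)
T = 0 (T = -4 + 4 = 0)
w(x, N) = N*(2 + x) (w(x, N) = (x + 2)*(N + 0) = (2 + x)*N = N*(2 + x))
(-19*(-5))*w(-1, 3) = (-19*(-5))*(3*(2 - 1)) = 95*(3*1) = 95*3 = 285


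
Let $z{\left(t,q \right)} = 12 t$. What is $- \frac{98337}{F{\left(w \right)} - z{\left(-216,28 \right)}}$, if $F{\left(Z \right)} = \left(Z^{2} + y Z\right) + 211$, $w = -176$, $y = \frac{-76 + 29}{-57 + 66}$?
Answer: $- \frac{885033}{312283} \approx -2.8341$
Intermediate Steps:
$y = - \frac{47}{9} \approx -5.2222$
$F{\left(Z \right)} = 211 + Z^{2} - \frac{47 Z}{9}$ ($F{\left(Z \right)} = \left(Z^{2} - \frac{47 Z}{9}\right) + 211 = 211 + Z^{2} - \frac{47 Z}{9}$)
$- \frac{98337}{F{\left(w \right)} - z{\left(-216,28 \right)}} = - \frac{98337}{\left(211 + \left(-176\right)^{2} - - \frac{8272}{9}\right) - 12 \left(-216\right)} = - \frac{98337}{\left(211 + 30976 + \frac{8272}{9}\right) - -2592} = - \frac{98337}{\frac{288955}{9} + 2592} = - \frac{98337}{\frac{312283}{9}} = \left(-98337\right) \frac{9}{312283} = - \frac{885033}{312283}$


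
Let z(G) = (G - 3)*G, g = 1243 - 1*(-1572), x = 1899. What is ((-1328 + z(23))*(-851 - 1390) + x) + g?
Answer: 1949902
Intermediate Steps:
g = 2815 (g = 1243 + 1572 = 2815)
z(G) = G*(-3 + G) (z(G) = (-3 + G)*G = G*(-3 + G))
((-1328 + z(23))*(-851 - 1390) + x) + g = ((-1328 + 23*(-3 + 23))*(-851 - 1390) + 1899) + 2815 = ((-1328 + 23*20)*(-2241) + 1899) + 2815 = ((-1328 + 460)*(-2241) + 1899) + 2815 = (-868*(-2241) + 1899) + 2815 = (1945188 + 1899) + 2815 = 1947087 + 2815 = 1949902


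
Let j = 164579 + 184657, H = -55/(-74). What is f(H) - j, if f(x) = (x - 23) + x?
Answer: -12922528/37 ≈ -3.4926e+5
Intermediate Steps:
H = 55/74 (H = -55*(-1/74) = 55/74 ≈ 0.74324)
f(x) = -23 + 2*x (f(x) = (-23 + x) + x = -23 + 2*x)
j = 349236
f(H) - j = (-23 + 2*(55/74)) - 1*349236 = (-23 + 55/37) - 349236 = -796/37 - 349236 = -12922528/37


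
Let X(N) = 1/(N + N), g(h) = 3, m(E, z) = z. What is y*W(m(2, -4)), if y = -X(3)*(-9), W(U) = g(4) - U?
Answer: 21/2 ≈ 10.500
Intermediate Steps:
X(N) = 1/(2*N)
W(U) = 3 - U
y = 3/2 (y = -(1/2)/3*(-9) = -(1/2)*(1/3)*(-9) = -(-9)/6 = -1*(-3/2) = 3/2 ≈ 1.5000)
y*W(m(2, -4)) = 3*(3 - 1*(-4))/2 = 3*(3 + 4)/2 = (3/2)*7 = 21/2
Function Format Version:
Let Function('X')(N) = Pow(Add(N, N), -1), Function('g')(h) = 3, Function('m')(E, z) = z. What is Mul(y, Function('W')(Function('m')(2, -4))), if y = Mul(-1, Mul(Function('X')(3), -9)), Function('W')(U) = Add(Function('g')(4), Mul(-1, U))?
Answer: Rational(21, 2) ≈ 10.500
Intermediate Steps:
Function('X')(N) = Mul(Rational(1, 2), Pow(N, -1)) (Function('X')(N) = Pow(Mul(2, N), -1) = Mul(Rational(1, 2), Pow(N, -1)))
Function('W')(U) = Add(3, Mul(-1, U))
y = Rational(3, 2) (y = Mul(-1, Mul(Mul(Rational(1, 2), Pow(3, -1)), -9)) = Mul(-1, Mul(Mul(Rational(1, 2), Rational(1, 3)), -9)) = Mul(-1, Mul(Rational(1, 6), -9)) = Mul(-1, Rational(-3, 2)) = Rational(3, 2) ≈ 1.5000)
Mul(y, Function('W')(Function('m')(2, -4))) = Mul(Rational(3, 2), Add(3, Mul(-1, -4))) = Mul(Rational(3, 2), Add(3, 4)) = Mul(Rational(3, 2), 7) = Rational(21, 2)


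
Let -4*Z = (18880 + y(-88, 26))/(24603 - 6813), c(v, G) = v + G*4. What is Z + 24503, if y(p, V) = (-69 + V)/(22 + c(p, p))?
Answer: 728830902757/29744880 ≈ 24503.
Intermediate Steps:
c(v, G) = v + 4*G
y(p, V) = (-69 + V)/(22 + 5*p) (y(p, V) = (-69 + V)/(22 + (p + 4*p)) = (-69 + V)/(22 + 5*p))
Z = -7891883/29744880 (Z = -(18880 + (-69 + 26)/(22 + 5*(-88)))/(4*(24603 - 6813)) = -(18880 - 43/(22 - 440))/(4*17790) = -(18880 - 43/(-418))/(4*17790) = -(18880 - 1/418*(-43))/(4*17790) = -(18880 + 43/418)/(4*17790) = -7891883/(1672*17790) = -¼*7891883/7436220 = -7891883/29744880 ≈ -0.26532)
Z + 24503 = -7891883/29744880 + 24503 = 728830902757/29744880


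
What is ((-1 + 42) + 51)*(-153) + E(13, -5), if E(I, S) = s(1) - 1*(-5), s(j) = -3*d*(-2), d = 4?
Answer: -14047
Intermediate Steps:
s(j) = 24 (s(j) = -3*4*(-2) = -12*(-2) = 24)
E(I, S) = 29 (E(I, S) = 24 - 1*(-5) = 24 + 5 = 29)
((-1 + 42) + 51)*(-153) + E(13, -5) = ((-1 + 42) + 51)*(-153) + 29 = (41 + 51)*(-153) + 29 = 92*(-153) + 29 = -14076 + 29 = -14047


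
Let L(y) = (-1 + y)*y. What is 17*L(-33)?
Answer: 19074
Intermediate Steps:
L(y) = y*(-1 + y)
17*L(-33) = 17*(-33*(-1 - 33)) = 17*(-33*(-34)) = 17*1122 = 19074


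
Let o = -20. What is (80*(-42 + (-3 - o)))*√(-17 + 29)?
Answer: -4000*√3 ≈ -6928.2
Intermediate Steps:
(80*(-42 + (-3 - o)))*√(-17 + 29) = (80*(-42 + (-3 - 1*(-20))))*√(-17 + 29) = (80*(-42 + (-3 + 20)))*√12 = (80*(-42 + 17))*(2*√3) = (80*(-25))*(2*√3) = -4000*√3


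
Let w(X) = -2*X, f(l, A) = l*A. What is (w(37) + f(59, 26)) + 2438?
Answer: 3898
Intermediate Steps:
f(l, A) = A*l
(w(37) + f(59, 26)) + 2438 = (-2*37 + 26*59) + 2438 = (-74 + 1534) + 2438 = 1460 + 2438 = 3898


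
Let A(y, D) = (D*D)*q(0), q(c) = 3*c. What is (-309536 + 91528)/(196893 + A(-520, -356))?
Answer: -218008/196893 ≈ -1.1072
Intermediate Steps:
A(y, D) = 0 (A(y, D) = (D*D)*(3*0) = D²*0 = 0)
(-309536 + 91528)/(196893 + A(-520, -356)) = (-309536 + 91528)/(196893 + 0) = -218008/196893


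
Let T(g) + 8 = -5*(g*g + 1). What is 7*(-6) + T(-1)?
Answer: -60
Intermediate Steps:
T(g) = -13 - 5*g**2 (T(g) = -8 - 5*(g*g + 1) = -8 - 5*(g**2 + 1) = -8 - 5*(1 + g**2) = -8 + (-5 - 5*g**2) = -13 - 5*g**2)
7*(-6) + T(-1) = 7*(-6) + (-13 - 5*(-1)**2) = -42 + (-13 - 5*1) = -42 + (-13 - 5) = -42 - 18 = -60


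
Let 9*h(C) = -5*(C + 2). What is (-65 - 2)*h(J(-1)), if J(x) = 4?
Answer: 670/3 ≈ 223.33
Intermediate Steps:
h(C) = -10/9 - 5*C/9 (h(C) = (-5*(C + 2))/9 = (-5*(2 + C))/9 = (-10 - 5*C)/9 = -10/9 - 5*C/9)
(-65 - 2)*h(J(-1)) = (-65 - 2)*(-10/9 - 5/9*4) = -67*(-10/9 - 20/9) = -67*(-10/3) = 670/3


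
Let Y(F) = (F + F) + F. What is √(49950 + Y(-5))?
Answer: √49935 ≈ 223.46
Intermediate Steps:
Y(F) = 3*F (Y(F) = 2*F + F = 3*F)
√(49950 + Y(-5)) = √(49950 + 3*(-5)) = √(49950 - 15) = √49935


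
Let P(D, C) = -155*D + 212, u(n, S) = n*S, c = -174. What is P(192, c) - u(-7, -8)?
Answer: -29604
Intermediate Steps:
u(n, S) = S*n
P(D, C) = 212 - 155*D
P(192, c) - u(-7, -8) = (212 - 155*192) - (-8)*(-7) = (212 - 29760) - 1*56 = -29548 - 56 = -29604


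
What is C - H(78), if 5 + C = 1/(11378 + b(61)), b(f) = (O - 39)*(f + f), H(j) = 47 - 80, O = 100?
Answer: 526961/18820 ≈ 28.000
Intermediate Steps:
H(j) = -33
b(f) = 122*f (b(f) = (100 - 39)*(f + f) = 61*(2*f) = 122*f)
C = -94099/18820 (C = -5 + 1/(11378 + 122*61) = -5 + 1/(11378 + 7442) = -5 + 1/18820 = -94099/18820 ≈ -4.9999)
C - H(78) = -94099/18820 - 1*(-33) = -94099/18820 + 33 = 526961/18820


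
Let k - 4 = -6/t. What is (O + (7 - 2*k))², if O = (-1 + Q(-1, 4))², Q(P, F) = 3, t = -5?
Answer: 9/25 ≈ 0.36000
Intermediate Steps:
k = 26/5 (k = 4 - 6/(-5) = 4 - 6*(-⅕) = 4 + 6/5 = 26/5 ≈ 5.2000)
O = 4 (O = (-1 + 3)² = 2² = 4)
(O + (7 - 2*k))² = (4 + (7 - 2*26/5))² = (4 + (7 - 52/5))² = (4 - 17/5)² = (⅗)² = 9/25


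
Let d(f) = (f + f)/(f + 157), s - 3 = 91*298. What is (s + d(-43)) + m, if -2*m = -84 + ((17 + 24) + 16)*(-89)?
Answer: 3385657/114 ≈ 29699.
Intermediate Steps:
s = 27121 (s = 3 + 91*298 = 3 + 27118 = 27121)
m = 5157/2 (m = -(-84 + ((17 + 24) + 16)*(-89))/2 = -(-84 + (41 + 16)*(-89))/2 = -(-84 + 57*(-89))/2 = -(-84 - 5073)/2 = -½*(-5157) = 5157/2 ≈ 2578.5)
d(f) = 2*f/(157 + f) (d(f) = (2*f)/(157 + f) = 2*f/(157 + f))
(s + d(-43)) + m = (27121 + 2*(-43)/(157 - 43)) + 5157/2 = (27121 + 2*(-43)/114) + 5157/2 = (27121 + 2*(-43)*(1/114)) + 5157/2 = (27121 - 43/57) + 5157/2 = 1545854/57 + 5157/2 = 3385657/114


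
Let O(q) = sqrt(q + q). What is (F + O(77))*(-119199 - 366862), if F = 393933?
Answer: -191475467913 - 486061*sqrt(154) ≈ -1.9148e+11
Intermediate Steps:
O(q) = sqrt(2)*sqrt(q) (O(q) = sqrt(2*q) = sqrt(2)*sqrt(q))
(F + O(77))*(-119199 - 366862) = (393933 + sqrt(2)*sqrt(77))*(-119199 - 366862) = (393933 + sqrt(154))*(-486061) = -191475467913 - 486061*sqrt(154)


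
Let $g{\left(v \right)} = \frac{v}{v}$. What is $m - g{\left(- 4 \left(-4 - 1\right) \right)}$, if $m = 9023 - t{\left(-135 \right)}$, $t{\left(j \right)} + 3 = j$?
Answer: $9160$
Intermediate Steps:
$t{\left(j \right)} = -3 + j$
$g{\left(v \right)} = 1$
$m = 9161$ ($m = 9023 - \left(-3 - 135\right) = 9023 - -138 = 9023 + 138 = 9161$)
$m - g{\left(- 4 \left(-4 - 1\right) \right)} = 9161 - 1 = 9160$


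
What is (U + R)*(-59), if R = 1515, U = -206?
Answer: -77231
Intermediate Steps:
(U + R)*(-59) = (-206 + 1515)*(-59) = 1309*(-59) = -77231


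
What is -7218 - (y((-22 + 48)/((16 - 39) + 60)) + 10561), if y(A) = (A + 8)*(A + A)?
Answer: -24356195/1369 ≈ -17791.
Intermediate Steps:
y(A) = 2*A*(8 + A) (y(A) = (8 + A)*(2*A) = 2*A*(8 + A))
-7218 - (y((-22 + 48)/((16 - 39) + 60)) + 10561) = -7218 - (2*((-22 + 48)/((16 - 39) + 60))*(8 + (-22 + 48)/((16 - 39) + 60)) + 10561) = -7218 - (2*(26/(-23 + 60))*(8 + 26/(-23 + 60)) + 10561) = -7218 - (2*(26/37)*(8 + 26/37) + 10561) = -7218 - (2*(26/37)*(322/37) + 10561) = -7218 - (16744/1369 + 10561) = -7218 - 1*14474753/1369 = -7218 - 14474753/1369 = -24356195/1369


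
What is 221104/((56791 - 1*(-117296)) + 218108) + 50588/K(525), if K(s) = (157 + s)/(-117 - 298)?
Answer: -4116799440486/133738495 ≈ -30782.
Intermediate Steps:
K(s) = -157/415 - s/415 (K(s) = (157 + s)/(-415) = (157 + s)*(-1/415) = -157/415 - s/415)
221104/((56791 - 1*(-117296)) + 218108) + 50588/K(525) = 221104/((56791 - 1*(-117296)) + 218108) + 50588/(-157/415 - 1/415*525) = 221104/((56791 + 117296) + 218108) + 50588/(-157/415 - 105/83) = 221104/(174087 + 218108) + 50588/(-682/415) = 221104/392195 + 50588*(-415/682) = 221104*(1/392195) - 10497010/341 = 221104/392195 - 10497010/341 = -4116799440486/133738495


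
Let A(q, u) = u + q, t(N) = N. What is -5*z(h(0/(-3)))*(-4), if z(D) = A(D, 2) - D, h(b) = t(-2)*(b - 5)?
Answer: 40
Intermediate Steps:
A(q, u) = q + u
h(b) = 10 - 2*b (h(b) = -2*(b - 5) = -2*(-5 + b) = 10 - 2*b)
z(D) = 2 (z(D) = (D + 2) - D = (2 + D) - D = 2)
-5*z(h(0/(-3)))*(-4) = -5*2*(-4) = -10*(-4) = 40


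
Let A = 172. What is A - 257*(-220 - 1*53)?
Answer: 70333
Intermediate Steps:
A - 257*(-220 - 1*53) = 172 - 257*(-220 - 1*53) = 172 - 257*(-220 - 53) = 172 - 257*(-273) = 172 + 70161 = 70333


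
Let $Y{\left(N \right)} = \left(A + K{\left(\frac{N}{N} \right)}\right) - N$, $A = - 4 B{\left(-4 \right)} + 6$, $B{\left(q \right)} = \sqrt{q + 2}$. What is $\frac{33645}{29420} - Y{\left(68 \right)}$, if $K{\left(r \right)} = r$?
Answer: $\frac{365653}{5884} + 4 i \sqrt{2} \approx 62.144 + 5.6569 i$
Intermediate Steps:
$B{\left(q \right)} = \sqrt{2 + q}$
$A = 6 - 4 i \sqrt{2}$ ($A = - 4 \sqrt{2 - 4} + 6 = - 4 \sqrt{-2} + 6 = - 4 i \sqrt{2} + 6 = 6 - 4 i \sqrt{2} \approx 6.0 - 5.6569 i$)
$Y{\left(N \right)} = 7 - N - 4 i \sqrt{2}$ ($Y{\left(N \right)} = \left(\left(6 - 4 i \sqrt{2}\right) + \frac{N}{N}\right) - N = \left(\left(6 - 4 i \sqrt{2}\right) + 1\right) - N = \left(7 - 4 i \sqrt{2}\right) - N = 7 - N - 4 i \sqrt{2}$)
$\frac{33645}{29420} - Y{\left(68 \right)} = \frac{33645}{29420} - \left(7 - 68 - 4 i \sqrt{2}\right) = 33645 \cdot \frac{1}{29420} - \left(7 - 68 - 4 i \sqrt{2}\right) = \frac{6729}{5884} - \left(-61 - 4 i \sqrt{2}\right) = \frac{6729}{5884} + \left(61 + 4 i \sqrt{2}\right) = \frac{365653}{5884} + 4 i \sqrt{2}$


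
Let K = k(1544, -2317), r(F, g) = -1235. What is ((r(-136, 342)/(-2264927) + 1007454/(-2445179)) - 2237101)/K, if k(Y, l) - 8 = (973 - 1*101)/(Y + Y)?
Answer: -4782311300811122316036/17705471742374801 ≈ -2.7010e+5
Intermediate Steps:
k(Y, l) = 8 + 436/Y (k(Y, l) = 8 + (973 - 1*101)/(Y + Y) = 8 + (973 - 101)/((2*Y)) = 8 + 872*(1/(2*Y)) = 8 + 436/Y)
K = 3197/386 (K = 8 + 436/1544 = 8 + 436*(1/1544) = 8 + 109/386 = 3197/386 ≈ 8.2824)
((r(-136, 342)/(-2264927) + 1007454/(-2445179)) - 2237101)/K = ((-1235/(-2264927) + 1007454/(-2445179)) - 2237101)/(3197/386) = ((-1235*(-1/2264927) + 1007454*(-1/2445179)) - 2237101)*(386/3197) = ((1235/2264927 - 1007454/2445179) - 2237101)*(386/3197) = (-2278789969793/5538151936933 - 2237101)*(386/3197) = -12389407515054721026/5538151936933*386/3197 = -4782311300811122316036/17705471742374801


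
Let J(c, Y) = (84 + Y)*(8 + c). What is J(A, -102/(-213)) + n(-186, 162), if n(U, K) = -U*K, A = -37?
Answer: 1965430/71 ≈ 27682.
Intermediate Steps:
J(c, Y) = (8 + c)*(84 + Y)
n(U, K) = -K*U
J(A, -102/(-213)) + n(-186, 162) = (672 + 8*(-102/(-213)) + 84*(-37) - 102/(-213)*(-37)) - 1*162*(-186) = (672 + 8*(-102*(-1/213)) - 3108 - 102*(-1/213)*(-37)) + 30132 = (672 + 8*(34/71) - 3108 + (34/71)*(-37)) + 30132 = (672 + 272/71 - 3108 - 1258/71) + 30132 = -173942/71 + 30132 = 1965430/71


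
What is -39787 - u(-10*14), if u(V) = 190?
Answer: -39977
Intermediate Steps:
-39787 - u(-10*14) = -39787 - 1*190 = -39787 - 190 = -39977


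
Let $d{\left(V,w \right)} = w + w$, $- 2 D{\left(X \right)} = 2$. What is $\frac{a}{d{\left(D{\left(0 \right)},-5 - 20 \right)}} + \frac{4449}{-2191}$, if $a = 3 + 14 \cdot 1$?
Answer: $- \frac{259697}{109550} \approx -2.3706$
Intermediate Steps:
$D{\left(X \right)} = -1$ ($D{\left(X \right)} = \left(- \frac{1}{2}\right) 2 = -1$)
$a = 17$ ($a = 3 + 14 = 17$)
$d{\left(V,w \right)} = 2 w$
$\frac{a}{d{\left(D{\left(0 \right)},-5 - 20 \right)}} + \frac{4449}{-2191} = \frac{17}{2 \left(-5 - 20\right)} + \frac{4449}{-2191} = \frac{17}{2 \left(-5 - 20\right)} + 4449 \left(- \frac{1}{2191}\right) = \frac{17}{2 \left(-25\right)} - \frac{4449}{2191} = \frac{17}{-50} - \frac{4449}{2191} = 17 \left(- \frac{1}{50}\right) - \frac{4449}{2191} = - \frac{17}{50} - \frac{4449}{2191} = - \frac{259697}{109550}$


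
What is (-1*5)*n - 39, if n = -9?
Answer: 6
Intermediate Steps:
(-1*5)*n - 39 = -1*5*(-9) - 39 = -5*(-9) - 39 = 45 - 39 = 6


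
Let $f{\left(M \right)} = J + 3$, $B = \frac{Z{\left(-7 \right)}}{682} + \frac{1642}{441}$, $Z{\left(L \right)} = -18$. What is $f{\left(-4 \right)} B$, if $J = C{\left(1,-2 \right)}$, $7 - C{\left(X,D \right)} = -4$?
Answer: $\frac{1111906}{21483} \approx 51.758$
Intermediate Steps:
$C{\left(X,D \right)} = 11$ ($C{\left(X,D \right)} = 7 - -4 = 7 + 4 = 11$)
$J = 11$
$B = \frac{555953}{150381}$ ($B = - \frac{18}{682} + \frac{1642}{441} = \left(-18\right) \frac{1}{682} + 1642 \cdot \frac{1}{441} = - \frac{9}{341} + \frac{1642}{441} = \frac{555953}{150381} \approx 3.697$)
$f{\left(M \right)} = 14$ ($f{\left(M \right)} = 11 + 3 = 14$)
$f{\left(-4 \right)} B = 14 \cdot \frac{555953}{150381} = \frac{1111906}{21483}$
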